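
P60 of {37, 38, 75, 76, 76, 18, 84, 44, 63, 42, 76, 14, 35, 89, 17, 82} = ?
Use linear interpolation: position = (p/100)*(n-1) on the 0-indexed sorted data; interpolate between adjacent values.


Sorted: 14, 17, 18, 35, 37, 38, 42, 44, 63, 75, 76, 76, 76, 82, 84, 89
n = 16
Index = 60/100 * 15 = 9.0000
Lower = data[9] = 75, Upper = data[10] = 76
P60 = 75 + 0*(1) = 75.0000

P60 = 75.0000


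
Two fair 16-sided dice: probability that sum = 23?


Total outcomes = 16×16 = 256
Favorable (sum = 23): 10
P = 10/256 = 0.0391

P = 0.0391


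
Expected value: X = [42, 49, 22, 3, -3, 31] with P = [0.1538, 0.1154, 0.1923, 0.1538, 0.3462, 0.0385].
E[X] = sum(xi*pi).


E[X] = 42*0.1538 + 49*0.1154 + 22*0.1923 + 3*0.1538 - 3*0.3462 + 31*0.0385
= 6.4596 + 5.6546 + 4.2306 + 0.4614 - 1.0386 + 1.1935
= 16.9611

E[X] = 16.9611


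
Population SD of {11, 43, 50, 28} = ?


Mean = 33.0000
Variance = 224.5000
SD = sqrt(224.5000) = 14.9833

SD = 14.9833


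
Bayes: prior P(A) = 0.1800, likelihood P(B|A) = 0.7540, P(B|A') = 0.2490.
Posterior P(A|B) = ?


P(B) = P(B|A)*P(A) + P(B|A')*P(A')
= 0.7540*0.1800 + 0.2490*0.8200
= 0.135720 + 0.204180 = 0.339900
P(A|B) = 0.135720/0.339900 = 0.3993

P(A|B) = 0.3993


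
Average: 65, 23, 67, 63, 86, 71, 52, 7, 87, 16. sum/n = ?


Sum = 65 + 23 + 67 + 63 + 86 + 71 + 52 + 7 + 87 + 16 = 537
n = 10
Mean = 537/10 = 53.7000

Mean = 53.7000


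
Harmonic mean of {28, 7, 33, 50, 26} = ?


Sum of reciprocals = 1/28 + 1/7 + 1/33 + 1/50 + 1/26 = 0.267336
HM = 5/0.267336 = 18.7031

HM = 18.7031


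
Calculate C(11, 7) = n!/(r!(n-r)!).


C(11,7) = 11!/(7! × 4!)
= 39916800/(5040 × 24)
= 330

C(11,7) = 330


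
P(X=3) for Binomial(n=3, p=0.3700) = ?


C(3,3) = 1
p^3 = 0.050653
(1-p)^0 = 1.000000
P = 1 * 0.050653 * 1.000000 = 0.0507

P(X=3) = 0.0507


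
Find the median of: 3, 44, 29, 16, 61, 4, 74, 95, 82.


Sorted: 3, 4, 16, 29, 44, 61, 74, 82, 95
n = 9 (odd)
Middle value = 44

Median = 44


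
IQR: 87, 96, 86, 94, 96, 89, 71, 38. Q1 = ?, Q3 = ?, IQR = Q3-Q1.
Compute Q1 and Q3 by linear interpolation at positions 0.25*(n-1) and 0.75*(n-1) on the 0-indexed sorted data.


Sorted: 38, 71, 86, 87, 89, 94, 96, 96
Q1 (25th %ile) = 82.2500
Q3 (75th %ile) = 94.5000
IQR = 94.5000 - 82.2500 = 12.2500

IQR = 12.2500


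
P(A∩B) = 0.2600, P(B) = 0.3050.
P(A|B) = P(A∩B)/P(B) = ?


P(A|B) = 0.2600/0.3050 = 0.8525

P(A|B) = 0.8525


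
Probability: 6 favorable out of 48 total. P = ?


P = 6/48 = 0.1250

P = 0.1250


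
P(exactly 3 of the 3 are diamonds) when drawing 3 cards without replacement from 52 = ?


Hypergeometric: P(X=3) = C(13,3)·C(39,0) / C(52,3)
= 286 × 1 / 22100
= 286/22100 = 0.0129

P = 0.0129


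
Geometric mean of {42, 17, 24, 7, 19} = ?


Product = 42 × 17 × 24 × 7 × 19 = 2279088
GM = 2279088^(1/5) = 18.6875

GM = 18.6875


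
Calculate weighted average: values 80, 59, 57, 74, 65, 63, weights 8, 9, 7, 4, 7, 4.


Numerator = 80*8 + 59*9 + 57*7 + 74*4 + 65*7 + 63*4 = 2573
Denominator = 8 + 9 + 7 + 4 + 7 + 4 = 39
WM = 2573/39 = 65.9744

WM = 65.9744


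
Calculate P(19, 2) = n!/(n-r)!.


P(19,2) = 19!/17!
= 121645100408832000/355687428096000
= 342

P(19,2) = 342


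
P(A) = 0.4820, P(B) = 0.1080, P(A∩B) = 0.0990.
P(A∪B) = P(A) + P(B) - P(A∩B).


P(A∪B) = 0.4820 + 0.1080 - 0.0990
= 0.5900 - 0.0990
= 0.4910

P(A∪B) = 0.4910


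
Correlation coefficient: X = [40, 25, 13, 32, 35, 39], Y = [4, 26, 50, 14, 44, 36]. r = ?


Mean X = 30.6667, Mean Y = 29.0000
SD X = 9.321421, SD Y = 16.196707
Cov = -80.666667
r = -80.666667/(9.321421*16.196707) = -0.5343

r = -0.5343


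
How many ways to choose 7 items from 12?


C(12,7) = 12!/(7! × 5!)
= 479001600/(5040 × 120)
= 792

C(12,7) = 792


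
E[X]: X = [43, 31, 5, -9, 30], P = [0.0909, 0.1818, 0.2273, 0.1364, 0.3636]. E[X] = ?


E[X] = 43*0.0909 + 31*0.1818 + 5*0.2273 - 9*0.1364 + 30*0.3636
= 3.9087 + 5.6358 + 1.1365 - 1.2276 + 10.9080
= 20.3614

E[X] = 20.3614


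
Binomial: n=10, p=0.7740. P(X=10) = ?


C(10,10) = 1
p^10 = 0.077163
(1-p)^0 = 1.000000
P = 1 * 0.077163 * 1.000000 = 0.0772

P(X=10) = 0.0772


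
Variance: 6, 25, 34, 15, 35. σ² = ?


Mean = 23.0000
Squared deviations: 289.0000, 4.0000, 121.0000, 64.0000, 144.0000
Sum = 622.0000
Variance = 622.0000/5 = 124.4000

Variance = 124.4000


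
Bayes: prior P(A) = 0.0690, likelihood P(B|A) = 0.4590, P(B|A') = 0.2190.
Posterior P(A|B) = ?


P(B) = P(B|A)*P(A) + P(B|A')*P(A')
= 0.4590*0.0690 + 0.2190*0.9310
= 0.031671 + 0.203889 = 0.235560
P(A|B) = 0.031671/0.235560 = 0.1344

P(A|B) = 0.1344


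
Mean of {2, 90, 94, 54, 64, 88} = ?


Sum = 2 + 90 + 94 + 54 + 64 + 88 = 392
n = 6
Mean = 392/6 = 65.3333

Mean = 65.3333


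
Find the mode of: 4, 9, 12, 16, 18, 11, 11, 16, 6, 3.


Frequencies: 3:1, 4:1, 6:1, 9:1, 11:2, 12:1, 16:2, 18:1
Max frequency = 2
Mode = 11, 16

Mode = 11, 16


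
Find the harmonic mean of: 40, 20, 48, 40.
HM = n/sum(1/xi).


Sum of reciprocals = 1/40 + 1/20 + 1/48 + 1/40 = 0.120833
HM = 4/0.120833 = 33.1034

HM = 33.1034


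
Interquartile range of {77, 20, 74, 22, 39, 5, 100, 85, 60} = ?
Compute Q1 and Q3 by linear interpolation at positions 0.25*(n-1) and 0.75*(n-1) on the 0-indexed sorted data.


Sorted: 5, 20, 22, 39, 60, 74, 77, 85, 100
Q1 (25th %ile) = 22.0000
Q3 (75th %ile) = 77.0000
IQR = 77.0000 - 22.0000 = 55.0000

IQR = 55.0000


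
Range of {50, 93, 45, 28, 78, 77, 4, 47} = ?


Max = 93, Min = 4
Range = 93 - 4 = 89

Range = 89


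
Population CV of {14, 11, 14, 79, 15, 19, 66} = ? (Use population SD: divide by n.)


Mean = 31.1429
SD = 26.4760
CV = (26.4760/31.1429)*100 = 85.0147%

CV = 85.0147%


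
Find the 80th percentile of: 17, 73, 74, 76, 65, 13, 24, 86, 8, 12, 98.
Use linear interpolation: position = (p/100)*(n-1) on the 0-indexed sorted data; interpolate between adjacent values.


Sorted: 8, 12, 13, 17, 24, 65, 73, 74, 76, 86, 98
n = 11
Index = 80/100 * 10 = 8.0000
Lower = data[8] = 76, Upper = data[9] = 86
P80 = 76 + 0*(10) = 76.0000

P80 = 76.0000


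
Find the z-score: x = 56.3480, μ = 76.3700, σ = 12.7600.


z = (56.3480 - 76.3700)/12.7600
= -20.0220/12.7600
= -1.5691

z = -1.5691


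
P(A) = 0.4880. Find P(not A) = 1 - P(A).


P(not A) = 1 - 0.4880 = 0.5120

P(not A) = 0.5120


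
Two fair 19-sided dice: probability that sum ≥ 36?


Total outcomes = 19×19 = 361
Favorable (sum ≥ 36): 6
P = 6/361 = 0.0166

P = 0.0166


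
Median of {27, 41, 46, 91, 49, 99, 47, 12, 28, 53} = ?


Sorted: 12, 27, 28, 41, 46, 47, 49, 53, 91, 99
n = 10 (even)
Middle values: 46 and 47
Median = (46+47)/2 = 46.5000

Median = 46.5000


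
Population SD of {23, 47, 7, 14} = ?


Mean = 22.7500
Variance = 228.1875
SD = sqrt(228.1875) = 15.1059

SD = 15.1059


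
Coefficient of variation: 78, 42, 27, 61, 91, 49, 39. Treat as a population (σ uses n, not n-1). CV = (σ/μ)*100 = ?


Mean = 55.2857
SD = 21.0626
CV = (21.0626/55.2857)*100 = 38.0977%

CV = 38.0977%


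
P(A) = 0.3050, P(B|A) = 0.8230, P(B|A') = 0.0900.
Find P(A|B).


P(B) = P(B|A)*P(A) + P(B|A')*P(A')
= 0.8230*0.3050 + 0.0900*0.6950
= 0.251015 + 0.062550 = 0.313565
P(A|B) = 0.251015/0.313565 = 0.8005

P(A|B) = 0.8005


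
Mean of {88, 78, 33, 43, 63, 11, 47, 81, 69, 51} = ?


Sum = 88 + 78 + 33 + 43 + 63 + 11 + 47 + 81 + 69 + 51 = 564
n = 10
Mean = 564/10 = 56.4000

Mean = 56.4000


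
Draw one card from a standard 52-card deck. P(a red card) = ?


26 red cards in 52 cards
P = 26/52 = 0.5000

P = 0.5000


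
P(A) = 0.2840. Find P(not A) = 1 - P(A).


P(not A) = 1 - 0.2840 = 0.7160

P(not A) = 0.7160


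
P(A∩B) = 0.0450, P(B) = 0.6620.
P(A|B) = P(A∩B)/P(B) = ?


P(A|B) = 0.0450/0.6620 = 0.0680

P(A|B) = 0.0680


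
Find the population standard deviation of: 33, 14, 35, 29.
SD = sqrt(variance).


Mean = 27.7500
Variance = 67.6875
SD = sqrt(67.6875) = 8.2272

SD = 8.2272


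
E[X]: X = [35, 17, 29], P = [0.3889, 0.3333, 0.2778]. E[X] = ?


E[X] = 35*0.3889 + 17*0.3333 + 29*0.2778
= 13.6115 + 5.6661 + 8.0562
= 27.3338

E[X] = 27.3338


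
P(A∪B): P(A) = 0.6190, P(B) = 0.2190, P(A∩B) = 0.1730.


P(A∪B) = 0.6190 + 0.2190 - 0.1730
= 0.8380 - 0.1730
= 0.6650

P(A∪B) = 0.6650


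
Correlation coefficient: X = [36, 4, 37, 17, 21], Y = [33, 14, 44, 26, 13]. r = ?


Mean X = 23.0000, Mean Y = 26.0000
SD X = 12.377399, SD Y = 11.713240
Cov = 119.400000
r = 119.400000/(12.377399*11.713240) = 0.8236

r = 0.8236


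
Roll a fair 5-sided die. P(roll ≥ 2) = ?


Favorable outcomes (roll ≥ 2): 4
Total outcomes = 5
P = 4/5 = 0.8000

P = 0.8000


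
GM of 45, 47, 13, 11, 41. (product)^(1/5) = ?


Product = 45 × 47 × 13 × 11 × 41 = 12400245
GM = 12400245^(1/5) = 26.2232

GM = 26.2232


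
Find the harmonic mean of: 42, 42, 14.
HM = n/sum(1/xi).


Sum of reciprocals = 1/42 + 1/42 + 1/14 = 0.119048
HM = 3/0.119048 = 25.2000

HM = 25.2000


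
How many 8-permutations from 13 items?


P(13,8) = 13!/5!
= 6227020800/120
= 51891840

P(13,8) = 51891840


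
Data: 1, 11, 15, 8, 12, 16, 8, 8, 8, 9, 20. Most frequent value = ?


Frequencies: 1:1, 8:4, 9:1, 11:1, 12:1, 15:1, 16:1, 20:1
Max frequency = 4
Mode = 8

Mode = 8


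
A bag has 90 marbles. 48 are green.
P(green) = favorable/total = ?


P = 48/90 = 0.5333

P = 0.5333


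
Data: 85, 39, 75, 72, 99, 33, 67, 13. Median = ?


Sorted: 13, 33, 39, 67, 72, 75, 85, 99
n = 8 (even)
Middle values: 67 and 72
Median = (67+72)/2 = 69.5000

Median = 69.5000


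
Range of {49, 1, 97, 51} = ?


Max = 97, Min = 1
Range = 97 - 1 = 96

Range = 96


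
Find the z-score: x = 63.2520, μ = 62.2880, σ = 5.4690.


z = (63.2520 - 62.2880)/5.4690
= 0.9640/5.4690
= 0.1763

z = 0.1763


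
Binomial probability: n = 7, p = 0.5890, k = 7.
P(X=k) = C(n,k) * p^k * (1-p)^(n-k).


C(7,7) = 1
p^7 = 0.024593
(1-p)^0 = 1.000000
P = 1 * 0.024593 * 1.000000 = 0.0246

P(X=7) = 0.0246


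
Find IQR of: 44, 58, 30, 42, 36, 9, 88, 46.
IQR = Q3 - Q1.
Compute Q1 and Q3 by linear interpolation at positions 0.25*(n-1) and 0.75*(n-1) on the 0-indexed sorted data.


Sorted: 9, 30, 36, 42, 44, 46, 58, 88
Q1 (25th %ile) = 34.5000
Q3 (75th %ile) = 49.0000
IQR = 49.0000 - 34.5000 = 14.5000

IQR = 14.5000


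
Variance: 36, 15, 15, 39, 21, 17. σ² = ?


Mean = 23.8333
Squared deviations: 148.0278, 78.0278, 78.0278, 230.0278, 8.0278, 46.6944
Sum = 588.8333
Variance = 588.8333/6 = 98.1389

Variance = 98.1389


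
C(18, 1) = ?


C(18,1) = 18!/(1! × 17!)
= 6402373705728000/(1 × 355687428096000)
= 18

C(18,1) = 18


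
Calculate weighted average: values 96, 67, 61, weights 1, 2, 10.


Numerator = 96*1 + 67*2 + 61*10 = 840
Denominator = 1 + 2 + 10 = 13
WM = 840/13 = 64.6154

WM = 64.6154


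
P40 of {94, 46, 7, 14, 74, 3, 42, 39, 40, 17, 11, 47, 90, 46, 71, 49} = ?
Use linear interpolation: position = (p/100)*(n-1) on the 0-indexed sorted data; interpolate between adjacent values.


Sorted: 3, 7, 11, 14, 17, 39, 40, 42, 46, 46, 47, 49, 71, 74, 90, 94
n = 16
Index = 40/100 * 15 = 6.0000
Lower = data[6] = 40, Upper = data[7] = 42
P40 = 40 + 0*(2) = 40.0000

P40 = 40.0000


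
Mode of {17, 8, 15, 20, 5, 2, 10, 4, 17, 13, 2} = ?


Frequencies: 2:2, 4:1, 5:1, 8:1, 10:1, 13:1, 15:1, 17:2, 20:1
Max frequency = 2
Mode = 2, 17

Mode = 2, 17


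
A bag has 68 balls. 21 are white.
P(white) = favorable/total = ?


P = 21/68 = 0.3088

P = 0.3088


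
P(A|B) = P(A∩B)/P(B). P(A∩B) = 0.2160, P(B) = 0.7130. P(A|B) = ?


P(A|B) = 0.2160/0.7130 = 0.3029

P(A|B) = 0.3029


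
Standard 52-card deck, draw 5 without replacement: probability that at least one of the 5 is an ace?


P(at least one) = 1 - P(none)
P(none) = (48/52) × (47/51) × (46/50) × (45/49) × (44/48) = 0.658842
P(at least one) = 1 - 0.658842 = 0.3412

P = 0.3412


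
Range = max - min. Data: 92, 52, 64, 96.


Max = 96, Min = 52
Range = 96 - 52 = 44

Range = 44


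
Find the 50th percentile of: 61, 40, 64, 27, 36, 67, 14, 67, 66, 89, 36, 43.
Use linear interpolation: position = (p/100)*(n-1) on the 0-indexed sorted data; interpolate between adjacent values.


Sorted: 14, 27, 36, 36, 40, 43, 61, 64, 66, 67, 67, 89
n = 12
Index = 50/100 * 11 = 5.5000
Lower = data[5] = 43, Upper = data[6] = 61
P50 = 43 + 0.5000*(18) = 52.0000

P50 = 52.0000


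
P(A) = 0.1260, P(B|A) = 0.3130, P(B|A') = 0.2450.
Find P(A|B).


P(B) = P(B|A)*P(A) + P(B|A')*P(A')
= 0.3130*0.1260 + 0.2450*0.8740
= 0.039438 + 0.214130 = 0.253568
P(A|B) = 0.039438/0.253568 = 0.1555

P(A|B) = 0.1555


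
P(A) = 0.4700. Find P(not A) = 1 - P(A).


P(not A) = 1 - 0.4700 = 0.5300

P(not A) = 0.5300


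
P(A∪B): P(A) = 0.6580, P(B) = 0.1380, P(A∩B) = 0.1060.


P(A∪B) = 0.6580 + 0.1380 - 0.1060
= 0.7960 - 0.1060
= 0.6900

P(A∪B) = 0.6900


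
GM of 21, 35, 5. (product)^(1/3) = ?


Product = 21 × 35 × 5 = 3675
GM = 3675^(1/3) = 15.4319

GM = 15.4319


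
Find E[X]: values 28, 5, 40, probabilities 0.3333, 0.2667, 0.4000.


E[X] = 28*0.3333 + 5*0.2667 + 40*0.4000
= 9.3324 + 1.3335 + 16.0000
= 26.6659

E[X] = 26.6659


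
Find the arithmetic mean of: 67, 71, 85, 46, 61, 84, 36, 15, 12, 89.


Sum = 67 + 71 + 85 + 46 + 61 + 84 + 36 + 15 + 12 + 89 = 566
n = 10
Mean = 566/10 = 56.6000

Mean = 56.6000


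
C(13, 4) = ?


C(13,4) = 13!/(4! × 9!)
= 6227020800/(24 × 362880)
= 715

C(13,4) = 715


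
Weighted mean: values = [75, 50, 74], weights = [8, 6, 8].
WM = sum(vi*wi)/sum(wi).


Numerator = 75*8 + 50*6 + 74*8 = 1492
Denominator = 8 + 6 + 8 = 22
WM = 1492/22 = 67.8182

WM = 67.8182


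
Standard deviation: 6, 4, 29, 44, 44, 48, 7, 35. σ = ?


Mean = 27.1250
Variance = 307.1094
SD = sqrt(307.1094) = 17.5245

SD = 17.5245


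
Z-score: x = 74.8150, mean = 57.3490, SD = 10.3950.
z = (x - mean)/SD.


z = (74.8150 - 57.3490)/10.3950
= 17.4660/10.3950
= 1.6802

z = 1.6802


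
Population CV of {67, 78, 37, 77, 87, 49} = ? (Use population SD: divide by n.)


Mean = 65.8333
SD = 17.4968
CV = (17.4968/65.8333)*100 = 26.5775%

CV = 26.5775%


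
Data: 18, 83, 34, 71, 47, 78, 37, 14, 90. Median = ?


Sorted: 14, 18, 34, 37, 47, 71, 78, 83, 90
n = 9 (odd)
Middle value = 47

Median = 47


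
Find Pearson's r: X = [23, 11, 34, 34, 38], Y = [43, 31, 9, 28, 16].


Mean X = 28.0000, Mean Y = 25.4000
SD X = 9.859006, SD Y = 11.876026
Cov = -72.000000
r = -72.000000/(9.859006*11.876026) = -0.6149

r = -0.6149


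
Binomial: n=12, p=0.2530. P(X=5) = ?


C(12,5) = 792
p^5 = 0.001037
(1-p)^7 = 0.129791
P = 792 * 0.001037 * 0.129791 = 0.1066

P(X=5) = 0.1066


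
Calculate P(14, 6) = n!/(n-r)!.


P(14,6) = 14!/8!
= 87178291200/40320
= 2162160

P(14,6) = 2162160


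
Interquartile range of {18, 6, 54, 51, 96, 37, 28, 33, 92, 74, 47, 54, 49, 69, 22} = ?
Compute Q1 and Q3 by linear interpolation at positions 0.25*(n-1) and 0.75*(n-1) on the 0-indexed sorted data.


Sorted: 6, 18, 22, 28, 33, 37, 47, 49, 51, 54, 54, 69, 74, 92, 96
Q1 (25th %ile) = 30.5000
Q3 (75th %ile) = 61.5000
IQR = 61.5000 - 30.5000 = 31.0000

IQR = 31.0000


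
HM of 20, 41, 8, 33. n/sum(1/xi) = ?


Sum of reciprocals = 1/20 + 1/41 + 1/8 + 1/33 = 0.229693
HM = 4/0.229693 = 17.4145

HM = 17.4145


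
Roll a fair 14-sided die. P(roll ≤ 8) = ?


Favorable outcomes (roll ≤ 8): 8
Total outcomes = 14
P = 8/14 = 0.5714

P = 0.5714


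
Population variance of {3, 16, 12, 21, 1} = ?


Mean = 10.6000
Squared deviations: 57.7600, 29.1600, 1.9600, 108.1600, 92.1600
Sum = 289.2000
Variance = 289.2000/5 = 57.8400

Variance = 57.8400


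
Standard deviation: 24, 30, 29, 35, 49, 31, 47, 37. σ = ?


Mean = 35.2500
Variance = 67.6875
SD = sqrt(67.6875) = 8.2272

SD = 8.2272


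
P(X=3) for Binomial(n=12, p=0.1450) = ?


C(12,3) = 220
p^3 = 0.003049
(1-p)^9 = 0.244172
P = 220 * 0.003049 * 0.244172 = 0.1638

P(X=3) = 0.1638


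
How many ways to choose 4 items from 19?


C(19,4) = 19!/(4! × 15!)
= 121645100408832000/(24 × 1307674368000)
= 3876

C(19,4) = 3876


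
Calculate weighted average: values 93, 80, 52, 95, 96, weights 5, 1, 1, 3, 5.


Numerator = 93*5 + 80*1 + 52*1 + 95*3 + 96*5 = 1362
Denominator = 5 + 1 + 1 + 3 + 5 = 15
WM = 1362/15 = 90.8000

WM = 90.8000


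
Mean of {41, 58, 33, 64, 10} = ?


Sum = 41 + 58 + 33 + 64 + 10 = 206
n = 5
Mean = 206/5 = 41.2000

Mean = 41.2000


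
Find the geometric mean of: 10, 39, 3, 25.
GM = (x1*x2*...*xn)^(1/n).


Product = 10 × 39 × 3 × 25 = 29250
GM = 29250^(1/4) = 13.0777

GM = 13.0777


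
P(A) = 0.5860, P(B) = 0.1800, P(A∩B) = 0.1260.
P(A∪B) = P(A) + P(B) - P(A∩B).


P(A∪B) = 0.5860 + 0.1800 - 0.1260
= 0.7660 - 0.1260
= 0.6400

P(A∪B) = 0.6400


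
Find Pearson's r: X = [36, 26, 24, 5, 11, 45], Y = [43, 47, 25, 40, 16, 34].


Mean X = 24.5000, Mean Y = 34.1667
SD X = 13.647344, SD Y = 10.730279
Cov = 42.250000
r = 42.250000/(13.647344*10.730279) = 0.2885

r = 0.2885


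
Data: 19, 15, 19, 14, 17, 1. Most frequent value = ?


Frequencies: 1:1, 14:1, 15:1, 17:1, 19:2
Max frequency = 2
Mode = 19

Mode = 19


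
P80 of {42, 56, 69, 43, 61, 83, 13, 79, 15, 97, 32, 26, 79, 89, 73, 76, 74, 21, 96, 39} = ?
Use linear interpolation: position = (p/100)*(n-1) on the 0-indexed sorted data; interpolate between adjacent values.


Sorted: 13, 15, 21, 26, 32, 39, 42, 43, 56, 61, 69, 73, 74, 76, 79, 79, 83, 89, 96, 97
n = 20
Index = 80/100 * 19 = 15.2000
Lower = data[15] = 79, Upper = data[16] = 83
P80 = 79 + 0.2000*(4) = 79.8000

P80 = 79.8000


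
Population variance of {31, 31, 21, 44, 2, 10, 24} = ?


Mean = 23.2857
Squared deviations: 59.5102, 59.5102, 5.2245, 429.0816, 453.0816, 176.5102, 0.5102
Sum = 1183.4286
Variance = 1183.4286/7 = 169.0612

Variance = 169.0612


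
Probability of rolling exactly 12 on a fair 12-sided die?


Favorable outcomes (roll = 12): 1
Total outcomes = 12
P = 1/12 = 0.0833

P = 0.0833


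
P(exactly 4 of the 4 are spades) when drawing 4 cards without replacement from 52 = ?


Hypergeometric: P(X=4) = C(13,4)·C(39,0) / C(52,4)
= 715 × 1 / 270725
= 715/270725 = 0.0026

P = 0.0026


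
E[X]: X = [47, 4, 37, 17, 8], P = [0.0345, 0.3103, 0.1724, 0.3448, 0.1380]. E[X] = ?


E[X] = 47*0.0345 + 4*0.3103 + 37*0.1724 + 17*0.3448 + 8*0.1380
= 1.6215 + 1.2412 + 6.3788 + 5.8616 + 1.1040
= 16.2071

E[X] = 16.2071


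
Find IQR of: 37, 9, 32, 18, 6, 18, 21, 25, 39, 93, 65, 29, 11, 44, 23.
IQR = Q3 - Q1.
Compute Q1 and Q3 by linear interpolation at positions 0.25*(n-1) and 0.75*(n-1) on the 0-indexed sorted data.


Sorted: 6, 9, 11, 18, 18, 21, 23, 25, 29, 32, 37, 39, 44, 65, 93
Q1 (25th %ile) = 18.0000
Q3 (75th %ile) = 38.0000
IQR = 38.0000 - 18.0000 = 20.0000

IQR = 20.0000


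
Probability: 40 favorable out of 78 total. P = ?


P = 40/78 = 0.5128

P = 0.5128


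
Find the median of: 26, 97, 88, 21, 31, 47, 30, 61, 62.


Sorted: 21, 26, 30, 31, 47, 61, 62, 88, 97
n = 9 (odd)
Middle value = 47

Median = 47


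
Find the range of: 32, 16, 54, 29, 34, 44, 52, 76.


Max = 76, Min = 16
Range = 76 - 16 = 60

Range = 60


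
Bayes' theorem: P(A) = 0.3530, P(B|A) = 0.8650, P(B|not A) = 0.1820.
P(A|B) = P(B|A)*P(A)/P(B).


P(B) = P(B|A)*P(A) + P(B|A')*P(A')
= 0.8650*0.3530 + 0.1820*0.6470
= 0.305345 + 0.117754 = 0.423099
P(A|B) = 0.305345/0.423099 = 0.7217

P(A|B) = 0.7217


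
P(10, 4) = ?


P(10,4) = 10!/6!
= 3628800/720
= 5040

P(10,4) = 5040


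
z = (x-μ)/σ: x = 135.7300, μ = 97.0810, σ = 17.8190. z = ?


z = (135.7300 - 97.0810)/17.8190
= 38.6490/17.8190
= 2.1690

z = 2.1690


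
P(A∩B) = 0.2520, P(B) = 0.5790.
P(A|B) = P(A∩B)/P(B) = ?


P(A|B) = 0.2520/0.5790 = 0.4352

P(A|B) = 0.4352


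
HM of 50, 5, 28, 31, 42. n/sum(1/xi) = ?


Sum of reciprocals = 1/50 + 1/5 + 1/28 + 1/31 + 1/42 = 0.311782
HM = 5/0.311782 = 16.0369

HM = 16.0369


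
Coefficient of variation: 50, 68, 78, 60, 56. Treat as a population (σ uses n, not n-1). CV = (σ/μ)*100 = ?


Mean = 62.4000
SD = 9.7488
CV = (9.7488/62.4000)*100 = 15.6232%

CV = 15.6232%


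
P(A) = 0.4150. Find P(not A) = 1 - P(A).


P(not A) = 1 - 0.4150 = 0.5850

P(not A) = 0.5850


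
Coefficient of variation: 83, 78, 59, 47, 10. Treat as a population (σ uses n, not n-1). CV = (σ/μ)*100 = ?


Mean = 55.4000
SD = 26.1427
CV = (26.1427/55.4000)*100 = 47.1890%

CV = 47.1890%


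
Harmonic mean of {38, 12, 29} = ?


Sum of reciprocals = 1/38 + 1/12 + 1/29 = 0.144132
HM = 3/0.144132 = 20.8143

HM = 20.8143


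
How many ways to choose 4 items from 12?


C(12,4) = 12!/(4! × 8!)
= 479001600/(24 × 40320)
= 495

C(12,4) = 495


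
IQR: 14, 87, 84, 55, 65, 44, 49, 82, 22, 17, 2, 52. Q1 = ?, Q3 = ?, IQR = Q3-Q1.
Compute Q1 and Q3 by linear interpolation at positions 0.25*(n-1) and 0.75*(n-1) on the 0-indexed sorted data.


Sorted: 2, 14, 17, 22, 44, 49, 52, 55, 65, 82, 84, 87
Q1 (25th %ile) = 20.7500
Q3 (75th %ile) = 69.2500
IQR = 69.2500 - 20.7500 = 48.5000

IQR = 48.5000


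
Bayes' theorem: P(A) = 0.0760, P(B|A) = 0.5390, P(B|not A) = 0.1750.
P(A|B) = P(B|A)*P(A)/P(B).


P(B) = P(B|A)*P(A) + P(B|A')*P(A')
= 0.5390*0.0760 + 0.1750*0.9240
= 0.040964 + 0.161700 = 0.202664
P(A|B) = 0.040964/0.202664 = 0.2021

P(A|B) = 0.2021


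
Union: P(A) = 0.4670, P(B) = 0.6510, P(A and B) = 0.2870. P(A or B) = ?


P(A∪B) = 0.4670 + 0.6510 - 0.2870
= 1.1180 - 0.2870
= 0.8310

P(A∪B) = 0.8310


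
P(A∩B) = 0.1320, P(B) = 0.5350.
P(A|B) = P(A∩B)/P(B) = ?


P(A|B) = 0.1320/0.5350 = 0.2467

P(A|B) = 0.2467


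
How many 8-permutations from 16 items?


P(16,8) = 16!/8!
= 20922789888000/40320
= 518918400

P(16,8) = 518918400


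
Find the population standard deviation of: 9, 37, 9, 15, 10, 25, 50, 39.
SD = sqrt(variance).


Mean = 24.2500
Variance = 224.6875
SD = sqrt(224.6875) = 14.9896

SD = 14.9896


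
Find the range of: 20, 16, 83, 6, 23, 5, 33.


Max = 83, Min = 5
Range = 83 - 5 = 78

Range = 78


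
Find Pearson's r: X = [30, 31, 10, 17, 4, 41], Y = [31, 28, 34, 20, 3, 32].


Mean X = 22.1667, Mean Y = 24.6667
SD X = 12.902411, SD Y = 10.671874
Cov = 86.888889
r = 86.888889/(12.902411*10.671874) = 0.6310

r = 0.6310


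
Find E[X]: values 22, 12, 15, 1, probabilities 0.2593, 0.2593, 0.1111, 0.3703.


E[X] = 22*0.2593 + 12*0.2593 + 15*0.1111 + 1*0.3703
= 5.7046 + 3.1116 + 1.6665 + 0.3703
= 10.8530

E[X] = 10.8530


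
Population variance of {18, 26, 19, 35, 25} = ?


Mean = 24.6000
Squared deviations: 43.5600, 1.9600, 31.3600, 108.1600, 0.1600
Sum = 185.2000
Variance = 185.2000/5 = 37.0400

Variance = 37.0400


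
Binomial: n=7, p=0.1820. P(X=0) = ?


C(7,0) = 1
p^0 = 1.000000
(1-p)^7 = 0.245060
P = 1 * 1.000000 * 0.245060 = 0.2451

P(X=0) = 0.2451


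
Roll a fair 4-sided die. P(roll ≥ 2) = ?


Favorable outcomes (roll ≥ 2): 3
Total outcomes = 4
P = 3/4 = 0.7500

P = 0.7500


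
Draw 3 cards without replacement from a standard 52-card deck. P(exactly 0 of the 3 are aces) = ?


Hypergeometric: P(X=0) = C(4,0)·C(48,3) / C(52,3)
= 1 × 17296 / 22100
= 17296/22100 = 0.7826

P = 0.7826


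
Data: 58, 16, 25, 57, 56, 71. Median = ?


Sorted: 16, 25, 56, 57, 58, 71
n = 6 (even)
Middle values: 56 and 57
Median = (56+57)/2 = 56.5000

Median = 56.5000


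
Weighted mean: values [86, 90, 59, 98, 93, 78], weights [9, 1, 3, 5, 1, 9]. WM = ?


Numerator = 86*9 + 90*1 + 59*3 + 98*5 + 93*1 + 78*9 = 2326
Denominator = 9 + 1 + 3 + 5 + 1 + 9 = 28
WM = 2326/28 = 83.0714

WM = 83.0714


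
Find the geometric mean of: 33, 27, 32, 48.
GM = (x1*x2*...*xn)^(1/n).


Product = 33 × 27 × 32 × 48 = 1368576
GM = 1368576^(1/4) = 34.2032

GM = 34.2032


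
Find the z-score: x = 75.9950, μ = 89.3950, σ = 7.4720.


z = (75.9950 - 89.3950)/7.4720
= -13.4000/7.4720
= -1.7934

z = -1.7934


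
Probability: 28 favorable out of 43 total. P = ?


P = 28/43 = 0.6512

P = 0.6512


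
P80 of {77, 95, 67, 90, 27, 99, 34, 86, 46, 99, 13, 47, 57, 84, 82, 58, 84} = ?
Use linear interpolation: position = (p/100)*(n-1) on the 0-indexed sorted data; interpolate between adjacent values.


Sorted: 13, 27, 34, 46, 47, 57, 58, 67, 77, 82, 84, 84, 86, 90, 95, 99, 99
n = 17
Index = 80/100 * 16 = 12.8000
Lower = data[12] = 86, Upper = data[13] = 90
P80 = 86 + 0.8000*(4) = 89.2000

P80 = 89.2000


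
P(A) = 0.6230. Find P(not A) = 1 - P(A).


P(not A) = 1 - 0.6230 = 0.3770

P(not A) = 0.3770


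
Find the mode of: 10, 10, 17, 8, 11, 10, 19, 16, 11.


Frequencies: 8:1, 10:3, 11:2, 16:1, 17:1, 19:1
Max frequency = 3
Mode = 10

Mode = 10


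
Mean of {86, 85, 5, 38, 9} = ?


Sum = 86 + 85 + 5 + 38 + 9 = 223
n = 5
Mean = 223/5 = 44.6000

Mean = 44.6000


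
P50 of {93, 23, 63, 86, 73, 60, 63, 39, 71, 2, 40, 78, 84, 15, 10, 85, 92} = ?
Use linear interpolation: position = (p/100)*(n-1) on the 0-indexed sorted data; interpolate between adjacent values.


Sorted: 2, 10, 15, 23, 39, 40, 60, 63, 63, 71, 73, 78, 84, 85, 86, 92, 93
n = 17
Index = 50/100 * 16 = 8.0000
Lower = data[8] = 63, Upper = data[9] = 71
P50 = 63 + 0*(8) = 63.0000

P50 = 63.0000


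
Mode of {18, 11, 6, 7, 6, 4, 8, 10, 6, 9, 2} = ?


Frequencies: 2:1, 4:1, 6:3, 7:1, 8:1, 9:1, 10:1, 11:1, 18:1
Max frequency = 3
Mode = 6

Mode = 6


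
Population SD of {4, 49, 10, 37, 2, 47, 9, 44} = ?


Mean = 25.2500
Variance = 376.9375
SD = sqrt(376.9375) = 19.4149

SD = 19.4149


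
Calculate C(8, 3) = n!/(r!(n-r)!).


C(8,3) = 8!/(3! × 5!)
= 40320/(6 × 120)
= 56

C(8,3) = 56


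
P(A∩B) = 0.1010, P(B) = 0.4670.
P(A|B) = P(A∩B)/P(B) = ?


P(A|B) = 0.1010/0.4670 = 0.2163

P(A|B) = 0.2163


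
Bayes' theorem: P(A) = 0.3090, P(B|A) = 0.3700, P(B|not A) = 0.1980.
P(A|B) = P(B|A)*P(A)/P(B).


P(B) = P(B|A)*P(A) + P(B|A')*P(A')
= 0.3700*0.3090 + 0.1980*0.6910
= 0.114330 + 0.136818 = 0.251148
P(A|B) = 0.114330/0.251148 = 0.4552

P(A|B) = 0.4552


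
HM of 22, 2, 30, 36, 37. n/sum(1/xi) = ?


Sum of reciprocals = 1/22 + 1/2 + 1/30 + 1/36 + 1/37 = 0.633593
HM = 5/0.633593 = 7.8915

HM = 7.8915


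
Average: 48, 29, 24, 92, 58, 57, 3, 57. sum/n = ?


Sum = 48 + 29 + 24 + 92 + 58 + 57 + 3 + 57 = 368
n = 8
Mean = 368/8 = 46.0000

Mean = 46.0000


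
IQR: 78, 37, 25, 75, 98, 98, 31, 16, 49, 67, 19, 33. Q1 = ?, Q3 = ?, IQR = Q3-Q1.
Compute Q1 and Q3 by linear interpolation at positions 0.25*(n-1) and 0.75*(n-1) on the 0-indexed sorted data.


Sorted: 16, 19, 25, 31, 33, 37, 49, 67, 75, 78, 98, 98
Q1 (25th %ile) = 29.5000
Q3 (75th %ile) = 75.7500
IQR = 75.7500 - 29.5000 = 46.2500

IQR = 46.2500


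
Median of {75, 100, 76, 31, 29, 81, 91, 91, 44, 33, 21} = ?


Sorted: 21, 29, 31, 33, 44, 75, 76, 81, 91, 91, 100
n = 11 (odd)
Middle value = 75

Median = 75


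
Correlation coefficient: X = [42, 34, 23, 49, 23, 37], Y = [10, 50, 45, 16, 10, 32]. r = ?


Mean X = 34.6667, Mean Y = 27.1667
SD X = 9.463380, SD Y = 16.211279
Cov = -49.611111
r = -49.611111/(9.463380*16.211279) = -0.3234

r = -0.3234


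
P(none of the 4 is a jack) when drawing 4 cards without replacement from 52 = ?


P(no jacks) = (48/52) × (47/51) × (46/50) × (45/49)
= 0.7187

P = 0.7187


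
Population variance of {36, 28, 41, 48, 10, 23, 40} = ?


Mean = 32.2857
Squared deviations: 13.7959, 18.3673, 75.9388, 246.9388, 496.6531, 86.2245, 59.5102
Sum = 997.4286
Variance = 997.4286/7 = 142.4898

Variance = 142.4898


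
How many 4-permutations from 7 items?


P(7,4) = 7!/3!
= 5040/6
= 840

P(7,4) = 840


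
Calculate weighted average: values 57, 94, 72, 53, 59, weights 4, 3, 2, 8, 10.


Numerator = 57*4 + 94*3 + 72*2 + 53*8 + 59*10 = 1668
Denominator = 4 + 3 + 2 + 8 + 10 = 27
WM = 1668/27 = 61.7778

WM = 61.7778


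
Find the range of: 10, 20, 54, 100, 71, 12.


Max = 100, Min = 10
Range = 100 - 10 = 90

Range = 90


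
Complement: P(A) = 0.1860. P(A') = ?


P(not A) = 1 - 0.1860 = 0.8140

P(not A) = 0.8140


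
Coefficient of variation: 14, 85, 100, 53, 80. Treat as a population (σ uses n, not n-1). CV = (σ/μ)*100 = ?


Mean = 66.4000
SD = 30.2827
CV = (30.2827/66.4000)*100 = 45.6064%

CV = 45.6064%


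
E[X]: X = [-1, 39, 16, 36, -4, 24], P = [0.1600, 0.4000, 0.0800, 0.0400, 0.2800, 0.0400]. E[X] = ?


E[X] = -1*0.1600 + 39*0.4000 + 16*0.0800 + 36*0.0400 - 4*0.2800 + 24*0.0400
= -0.1600 + 15.6000 + 1.2800 + 1.4400 - 1.1200 + 0.9600
= 18.0000

E[X] = 18.0000


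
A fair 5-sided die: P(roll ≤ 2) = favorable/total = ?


Favorable outcomes (roll ≤ 2): 2
Total outcomes = 5
P = 2/5 = 0.4000

P = 0.4000


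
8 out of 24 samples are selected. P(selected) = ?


P = 8/24 = 0.3333

P = 0.3333


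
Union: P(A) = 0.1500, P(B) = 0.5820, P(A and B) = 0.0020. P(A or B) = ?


P(A∪B) = 0.1500 + 0.5820 - 0.0020
= 0.7320 - 0.0020
= 0.7300

P(A∪B) = 0.7300


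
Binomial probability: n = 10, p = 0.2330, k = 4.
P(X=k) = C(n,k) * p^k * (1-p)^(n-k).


C(10,4) = 210
p^4 = 0.002947
(1-p)^6 = 0.203597
P = 210 * 0.002947 * 0.203597 = 0.1260

P(X=4) = 0.1260


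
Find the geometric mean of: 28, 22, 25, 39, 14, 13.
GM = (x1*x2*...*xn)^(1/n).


Product = 28 × 22 × 25 × 39 × 14 × 13 = 109309200
GM = 109309200^(1/6) = 21.8663

GM = 21.8663


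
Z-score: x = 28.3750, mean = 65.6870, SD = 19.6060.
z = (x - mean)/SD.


z = (28.3750 - 65.6870)/19.6060
= -37.3120/19.6060
= -1.9031

z = -1.9031


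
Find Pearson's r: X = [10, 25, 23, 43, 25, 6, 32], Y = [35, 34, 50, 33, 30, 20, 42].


Mean X = 23.4286, Mean Y = 34.8571
SD X = 11.623340, SD Y = 8.692009
Cov = 38.061224
r = 38.061224/(11.623340*8.692009) = 0.3767

r = 0.3767


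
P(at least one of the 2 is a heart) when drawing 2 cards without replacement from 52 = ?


P(at least one) = 1 - P(none)
P(none) = (39/52) × (38/51) = 0.558824
P(at least one) = 1 - 0.558824 = 0.4412

P = 0.4412


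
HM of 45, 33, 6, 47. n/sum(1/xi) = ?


Sum of reciprocals = 1/45 + 1/33 + 1/6 + 1/47 = 0.240469
HM = 4/0.240469 = 16.6342

HM = 16.6342


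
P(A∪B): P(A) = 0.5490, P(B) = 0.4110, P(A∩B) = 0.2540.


P(A∪B) = 0.5490 + 0.4110 - 0.2540
= 0.9600 - 0.2540
= 0.7060

P(A∪B) = 0.7060


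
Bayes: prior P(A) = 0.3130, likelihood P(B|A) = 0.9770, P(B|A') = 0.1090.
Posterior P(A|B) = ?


P(B) = P(B|A)*P(A) + P(B|A')*P(A')
= 0.9770*0.3130 + 0.1090*0.6870
= 0.305801 + 0.074883 = 0.380684
P(A|B) = 0.305801/0.380684 = 0.8033

P(A|B) = 0.8033


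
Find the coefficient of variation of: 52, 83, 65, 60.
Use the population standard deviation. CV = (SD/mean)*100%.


Mean = 65.0000
SD = 11.3798
CV = (11.3798/65.0000)*100 = 17.5074%

CV = 17.5074%


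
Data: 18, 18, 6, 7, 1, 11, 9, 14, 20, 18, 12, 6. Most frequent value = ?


Frequencies: 1:1, 6:2, 7:1, 9:1, 11:1, 12:1, 14:1, 18:3, 20:1
Max frequency = 3
Mode = 18

Mode = 18


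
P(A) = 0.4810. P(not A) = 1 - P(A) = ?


P(not A) = 1 - 0.4810 = 0.5190

P(not A) = 0.5190


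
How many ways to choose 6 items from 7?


C(7,6) = 7!/(6! × 1!)
= 5040/(720 × 1)
= 7

C(7,6) = 7


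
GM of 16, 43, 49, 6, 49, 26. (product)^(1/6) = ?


Product = 16 × 43 × 49 × 6 × 49 × 26 = 257694528
GM = 257694528^(1/6) = 25.2261

GM = 25.2261


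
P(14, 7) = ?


P(14,7) = 14!/7!
= 87178291200/5040
= 17297280

P(14,7) = 17297280


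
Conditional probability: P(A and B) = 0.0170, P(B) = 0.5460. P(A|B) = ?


P(A|B) = 0.0170/0.5460 = 0.0311

P(A|B) = 0.0311


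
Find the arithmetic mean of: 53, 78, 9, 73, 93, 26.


Sum = 53 + 78 + 9 + 73 + 93 + 26 = 332
n = 6
Mean = 332/6 = 55.3333

Mean = 55.3333


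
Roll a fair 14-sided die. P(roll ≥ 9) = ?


Favorable outcomes (roll ≥ 9): 6
Total outcomes = 14
P = 6/14 = 0.4286

P = 0.4286


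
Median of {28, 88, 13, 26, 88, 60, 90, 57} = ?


Sorted: 13, 26, 28, 57, 60, 88, 88, 90
n = 8 (even)
Middle values: 57 and 60
Median = (57+60)/2 = 58.5000

Median = 58.5000


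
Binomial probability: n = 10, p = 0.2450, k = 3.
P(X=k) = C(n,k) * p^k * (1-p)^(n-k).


C(10,3) = 120
p^3 = 0.014706
(1-p)^7 = 0.139839
P = 120 * 0.014706 * 0.139839 = 0.2468

P(X=3) = 0.2468


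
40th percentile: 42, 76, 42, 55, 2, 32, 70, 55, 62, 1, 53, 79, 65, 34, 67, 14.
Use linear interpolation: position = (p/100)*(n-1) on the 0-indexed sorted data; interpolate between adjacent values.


Sorted: 1, 2, 14, 32, 34, 42, 42, 53, 55, 55, 62, 65, 67, 70, 76, 79
n = 16
Index = 40/100 * 15 = 6.0000
Lower = data[6] = 42, Upper = data[7] = 53
P40 = 42 + 0*(11) = 42.0000

P40 = 42.0000


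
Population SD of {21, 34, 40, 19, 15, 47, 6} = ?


Mean = 26.0000
Variance = 185.1429
SD = sqrt(185.1429) = 13.6067

SD = 13.6067


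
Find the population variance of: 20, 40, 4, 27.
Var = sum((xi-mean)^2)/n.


Mean = 22.7500
Squared deviations: 7.5625, 297.5625, 351.5625, 18.0625
Sum = 674.7500
Variance = 674.7500/4 = 168.6875

Variance = 168.6875


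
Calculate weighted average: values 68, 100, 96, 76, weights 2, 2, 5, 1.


Numerator = 68*2 + 100*2 + 96*5 + 76*1 = 892
Denominator = 2 + 2 + 5 + 1 = 10
WM = 892/10 = 89.2000

WM = 89.2000


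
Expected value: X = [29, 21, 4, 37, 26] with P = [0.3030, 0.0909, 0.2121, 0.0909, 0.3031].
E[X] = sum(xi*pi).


E[X] = 29*0.3030 + 21*0.0909 + 4*0.2121 + 37*0.0909 + 26*0.3031
= 8.7870 + 1.9089 + 0.8484 + 3.3633 + 7.8806
= 22.7882

E[X] = 22.7882


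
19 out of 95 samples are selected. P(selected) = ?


P = 19/95 = 0.2000

P = 0.2000


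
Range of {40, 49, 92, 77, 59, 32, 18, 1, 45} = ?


Max = 92, Min = 1
Range = 92 - 1 = 91

Range = 91


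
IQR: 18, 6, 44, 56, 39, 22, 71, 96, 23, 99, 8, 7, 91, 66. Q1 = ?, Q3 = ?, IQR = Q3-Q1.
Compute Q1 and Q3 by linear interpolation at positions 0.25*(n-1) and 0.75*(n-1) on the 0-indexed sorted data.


Sorted: 6, 7, 8, 18, 22, 23, 39, 44, 56, 66, 71, 91, 96, 99
Q1 (25th %ile) = 19.0000
Q3 (75th %ile) = 69.7500
IQR = 69.7500 - 19.0000 = 50.7500

IQR = 50.7500


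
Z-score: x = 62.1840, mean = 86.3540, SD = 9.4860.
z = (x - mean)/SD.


z = (62.1840 - 86.3540)/9.4860
= -24.1700/9.4860
= -2.5480

z = -2.5480


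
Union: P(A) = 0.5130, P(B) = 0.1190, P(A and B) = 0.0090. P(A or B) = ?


P(A∪B) = 0.5130 + 0.1190 - 0.0090
= 0.6320 - 0.0090
= 0.6230

P(A∪B) = 0.6230


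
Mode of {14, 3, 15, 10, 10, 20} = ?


Frequencies: 3:1, 10:2, 14:1, 15:1, 20:1
Max frequency = 2
Mode = 10

Mode = 10


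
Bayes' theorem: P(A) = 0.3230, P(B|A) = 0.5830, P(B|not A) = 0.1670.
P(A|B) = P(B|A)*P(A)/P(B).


P(B) = P(B|A)*P(A) + P(B|A')*P(A')
= 0.5830*0.3230 + 0.1670*0.6770
= 0.188309 + 0.113059 = 0.301368
P(A|B) = 0.188309/0.301368 = 0.6248

P(A|B) = 0.6248


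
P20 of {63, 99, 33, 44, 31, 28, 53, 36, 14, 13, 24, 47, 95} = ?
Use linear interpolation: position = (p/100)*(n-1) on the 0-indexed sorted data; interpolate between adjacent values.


Sorted: 13, 14, 24, 28, 31, 33, 36, 44, 47, 53, 63, 95, 99
n = 13
Index = 20/100 * 12 = 2.4000
Lower = data[2] = 24, Upper = data[3] = 28
P20 = 24 + 0.4000*(4) = 25.6000

P20 = 25.6000


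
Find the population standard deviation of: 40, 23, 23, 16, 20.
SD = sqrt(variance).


Mean = 24.4000
Variance = 67.4400
SD = sqrt(67.4400) = 8.2122

SD = 8.2122


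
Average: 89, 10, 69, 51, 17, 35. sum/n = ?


Sum = 89 + 10 + 69 + 51 + 17 + 35 = 271
n = 6
Mean = 271/6 = 45.1667

Mean = 45.1667


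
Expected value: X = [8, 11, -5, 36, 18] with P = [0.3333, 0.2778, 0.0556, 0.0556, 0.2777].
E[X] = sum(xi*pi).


E[X] = 8*0.3333 + 11*0.2778 - 5*0.0556 + 36*0.0556 + 18*0.2777
= 2.6664 + 3.0558 - 0.2780 + 2.0016 + 4.9986
= 12.4444

E[X] = 12.4444


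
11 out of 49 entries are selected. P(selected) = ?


P = 11/49 = 0.2245

P = 0.2245


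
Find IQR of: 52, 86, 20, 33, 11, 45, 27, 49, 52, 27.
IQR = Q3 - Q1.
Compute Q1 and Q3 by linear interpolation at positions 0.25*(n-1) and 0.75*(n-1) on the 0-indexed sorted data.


Sorted: 11, 20, 27, 27, 33, 45, 49, 52, 52, 86
Q1 (25th %ile) = 27.0000
Q3 (75th %ile) = 51.2500
IQR = 51.2500 - 27.0000 = 24.2500

IQR = 24.2500


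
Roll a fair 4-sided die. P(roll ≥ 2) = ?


Favorable outcomes (roll ≥ 2): 3
Total outcomes = 4
P = 3/4 = 0.7500

P = 0.7500


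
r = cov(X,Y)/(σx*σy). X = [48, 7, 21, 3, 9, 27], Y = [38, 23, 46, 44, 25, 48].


Mean X = 19.1667, Mean Y = 37.3333
SD X = 15.323366, SD Y = 9.927515
Cov = 51.777778
r = 51.777778/(15.323366*9.927515) = 0.3404

r = 0.3404


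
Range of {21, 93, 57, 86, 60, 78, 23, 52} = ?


Max = 93, Min = 21
Range = 93 - 21 = 72

Range = 72


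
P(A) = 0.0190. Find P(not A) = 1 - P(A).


P(not A) = 1 - 0.0190 = 0.9810

P(not A) = 0.9810


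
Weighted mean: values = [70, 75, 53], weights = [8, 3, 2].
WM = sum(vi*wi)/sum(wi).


Numerator = 70*8 + 75*3 + 53*2 = 891
Denominator = 8 + 3 + 2 = 13
WM = 891/13 = 68.5385

WM = 68.5385


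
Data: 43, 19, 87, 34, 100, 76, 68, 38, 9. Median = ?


Sorted: 9, 19, 34, 38, 43, 68, 76, 87, 100
n = 9 (odd)
Middle value = 43

Median = 43


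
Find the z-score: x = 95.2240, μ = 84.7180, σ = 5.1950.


z = (95.2240 - 84.7180)/5.1950
= 10.5060/5.1950
= 2.0223

z = 2.0223


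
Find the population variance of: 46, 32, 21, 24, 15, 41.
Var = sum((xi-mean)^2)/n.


Mean = 29.8333
Squared deviations: 261.3611, 4.6944, 78.0278, 34.0278, 220.0278, 124.6944
Sum = 722.8333
Variance = 722.8333/6 = 120.4722

Variance = 120.4722


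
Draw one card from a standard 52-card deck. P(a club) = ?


13 clubs in 52 cards
P = 13/52 = 0.2500

P = 0.2500


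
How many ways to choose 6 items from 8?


C(8,6) = 8!/(6! × 2!)
= 40320/(720 × 2)
= 28

C(8,6) = 28


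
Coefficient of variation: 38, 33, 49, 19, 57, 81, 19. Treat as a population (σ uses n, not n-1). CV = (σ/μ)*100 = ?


Mean = 42.2857
SD = 20.5267
CV = (20.5267/42.2857)*100 = 48.5430%

CV = 48.5430%


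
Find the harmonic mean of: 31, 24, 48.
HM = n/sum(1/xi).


Sum of reciprocals = 1/31 + 1/24 + 1/48 = 0.094758
HM = 3/0.094758 = 31.6596

HM = 31.6596


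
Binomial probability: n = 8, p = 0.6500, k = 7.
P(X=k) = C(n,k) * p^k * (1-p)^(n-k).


C(8,7) = 8
p^7 = 0.049022
(1-p)^1 = 0.350000
P = 8 * 0.049022 * 0.350000 = 0.1373

P(X=7) = 0.1373


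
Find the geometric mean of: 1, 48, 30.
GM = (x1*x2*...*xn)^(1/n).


Product = 1 × 48 × 30 = 1440
GM = 1440^(1/3) = 11.2924

GM = 11.2924


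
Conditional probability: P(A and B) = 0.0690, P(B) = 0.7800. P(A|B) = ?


P(A|B) = 0.0690/0.7800 = 0.0885

P(A|B) = 0.0885


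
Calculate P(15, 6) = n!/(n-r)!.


P(15,6) = 15!/9!
= 1307674368000/362880
= 3603600

P(15,6) = 3603600


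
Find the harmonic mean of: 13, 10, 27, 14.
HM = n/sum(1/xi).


Sum of reciprocals = 1/13 + 1/10 + 1/27 + 1/14 = 0.285389
HM = 4/0.285389 = 14.0160

HM = 14.0160


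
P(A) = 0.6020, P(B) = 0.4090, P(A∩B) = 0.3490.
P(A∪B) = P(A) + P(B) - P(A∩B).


P(A∪B) = 0.6020 + 0.4090 - 0.3490
= 1.0110 - 0.3490
= 0.6620

P(A∪B) = 0.6620


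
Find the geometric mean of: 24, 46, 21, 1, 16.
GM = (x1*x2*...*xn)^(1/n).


Product = 24 × 46 × 21 × 1 × 16 = 370944
GM = 370944^(1/5) = 12.9976

GM = 12.9976


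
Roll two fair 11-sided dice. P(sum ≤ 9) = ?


Total outcomes = 11×11 = 121
Favorable (sum ≤ 9): 36
P = 36/121 = 0.2975

P = 0.2975


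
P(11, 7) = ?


P(11,7) = 11!/4!
= 39916800/24
= 1663200

P(11,7) = 1663200


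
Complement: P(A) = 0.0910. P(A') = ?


P(not A) = 1 - 0.0910 = 0.9090

P(not A) = 0.9090
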